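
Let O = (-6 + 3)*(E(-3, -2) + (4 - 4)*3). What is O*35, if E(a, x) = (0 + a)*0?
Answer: 0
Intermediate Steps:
E(a, x) = 0 (E(a, x) = a*0 = 0)
O = 0 (O = (-6 + 3)*(0 + (4 - 4)*3) = -3*(0 + 0*3) = -3*(0 + 0) = -3*0 = 0)
O*35 = 0*35 = 0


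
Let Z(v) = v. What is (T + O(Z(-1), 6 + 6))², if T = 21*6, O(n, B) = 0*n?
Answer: 15876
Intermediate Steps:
O(n, B) = 0
T = 126
(T + O(Z(-1), 6 + 6))² = (126 + 0)² = 126² = 15876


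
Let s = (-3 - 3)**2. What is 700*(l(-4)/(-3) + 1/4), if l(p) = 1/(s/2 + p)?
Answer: 475/3 ≈ 158.33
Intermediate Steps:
s = 36 (s = (-6)**2 = 36)
l(p) = 1/(18 + p) (l(p) = 1/(36/2 + p) = 1/(36*(1/2) + p) = 1/(18 + p))
700*(l(-4)/(-3) + 1/4) = 700*(1/((18 - 4)*(-3)) + 1/4) = 700*(-1/3/14 + 1*(1/4)) = 700*((1/14)*(-1/3) + 1/4) = 700*(-1/42 + 1/4) = 700*(19/84) = 475/3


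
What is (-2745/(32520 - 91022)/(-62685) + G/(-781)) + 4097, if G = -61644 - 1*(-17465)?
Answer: 264359004166055/63646256366 ≈ 4153.6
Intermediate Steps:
G = -44179 (G = -61644 + 17465 = -44179)
(-2745/(32520 - 91022)/(-62685) + G/(-781)) + 4097 = (-2745/(32520 - 91022)/(-62685) - 44179/(-781)) + 4097 = (-2745/(-58502)*(-1/62685) - 44179*(-1/781)) + 4097 = (-2745*(-1/58502)*(-1/62685) + 44179/781) + 4097 = ((2745/58502)*(-1/62685) + 44179/781) + 4097 = (-61/81493286 + 44179/781) + 4097 = 3600291834553/63646256366 + 4097 = 264359004166055/63646256366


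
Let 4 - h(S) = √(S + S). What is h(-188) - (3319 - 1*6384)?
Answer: 3069 - 2*I*√94 ≈ 3069.0 - 19.391*I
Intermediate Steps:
h(S) = 4 - √2*√S (h(S) = 4 - √(S + S) = 4 - √(2*S) = 4 - √2*√S)
h(-188) - (3319 - 1*6384) = (4 - √2*√(-188)) - (3319 - 1*6384) = (4 - √2*2*I*√47) - (3319 - 6384) = (4 - 2*I*√94) - 1*(-3065) = (4 - 2*I*√94) + 3065 = 3069 - 2*I*√94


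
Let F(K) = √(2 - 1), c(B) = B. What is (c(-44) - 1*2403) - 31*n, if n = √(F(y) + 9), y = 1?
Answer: -2447 - 31*√10 ≈ -2545.0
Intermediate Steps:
F(K) = 1 (F(K) = √1 = 1)
n = √10 (n = √(1 + 9) = √10 ≈ 3.1623)
(c(-44) - 1*2403) - 31*n = (-44 - 1*2403) - 31*√10 = (-44 - 2403) - 31*√10 = -2447 - 31*√10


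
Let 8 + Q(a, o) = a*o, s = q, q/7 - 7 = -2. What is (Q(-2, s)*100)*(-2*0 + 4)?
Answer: -31200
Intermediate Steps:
q = 35 (q = 49 + 7*(-2) = 49 - 14 = 35)
s = 35
Q(a, o) = -8 + a*o
(Q(-2, s)*100)*(-2*0 + 4) = ((-8 - 2*35)*100)*(-2*0 + 4) = ((-8 - 70)*100)*(0 + 4) = -78*100*4 = -7800*4 = -31200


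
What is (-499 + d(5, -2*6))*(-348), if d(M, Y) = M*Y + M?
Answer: 192792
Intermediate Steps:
d(M, Y) = M + M*Y
(-499 + d(5, -2*6))*(-348) = (-499 + 5*(1 - 2*6))*(-348) = (-499 + 5*(1 - 12))*(-348) = (-499 + 5*(-11))*(-348) = (-499 - 55)*(-348) = -554*(-348) = 192792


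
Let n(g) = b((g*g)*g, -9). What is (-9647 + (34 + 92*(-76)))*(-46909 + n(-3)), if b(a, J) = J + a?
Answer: 779521725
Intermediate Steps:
n(g) = -9 + g**3 (n(g) = -9 + (g*g)*g = -9 + g**2*g = -9 + g**3)
(-9647 + (34 + 92*(-76)))*(-46909 + n(-3)) = (-9647 + (34 + 92*(-76)))*(-46909 + (-9 + (-3)**3)) = (-9647 + (34 - 6992))*(-46909 + (-9 - 27)) = (-9647 - 6958)*(-46909 - 36) = -16605*(-46945) = 779521725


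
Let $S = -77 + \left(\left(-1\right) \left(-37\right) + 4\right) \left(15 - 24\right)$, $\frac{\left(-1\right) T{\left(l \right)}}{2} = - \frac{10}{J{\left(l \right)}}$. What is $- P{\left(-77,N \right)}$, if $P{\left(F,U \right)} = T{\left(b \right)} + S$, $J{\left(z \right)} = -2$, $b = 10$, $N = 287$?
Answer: $456$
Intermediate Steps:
$T{\left(l \right)} = -10$ ($T{\left(l \right)} = - 2 \left(- \frac{10}{-2}\right) = - 2 \left(\left(-10\right) \left(- \frac{1}{2}\right)\right) = \left(-2\right) 5 = -10$)
$S = -446$ ($S = -77 + \left(37 + 4\right) \left(-9\right) = -77 + 41 \left(-9\right) = -77 - 369 = -446$)
$P{\left(F,U \right)} = -456$ ($P{\left(F,U \right)} = -10 - 446 = -456$)
$- P{\left(-77,N \right)} = \left(-1\right) \left(-456\right) = 456$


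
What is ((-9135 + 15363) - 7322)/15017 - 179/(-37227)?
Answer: -38038295/559037859 ≈ -0.068042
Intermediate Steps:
((-9135 + 15363) - 7322)/15017 - 179/(-37227) = (6228 - 7322)*(1/15017) - 179*(-1/37227) = -1094*1/15017 + 179/37227 = -1094/15017 + 179/37227 = -38038295/559037859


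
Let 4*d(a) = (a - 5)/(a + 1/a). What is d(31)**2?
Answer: 961/21904 ≈ 0.043873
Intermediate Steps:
d(a) = (-5 + a)/(4*(a + 1/a)) (d(a) = ((a - 5)/(a + 1/a))/4 = ((-5 + a)/(a + 1/a))/4 = (-5 + a)/(4*(a + 1/a)))
d(31)**2 = ((1/4)*31*(-5 + 31)/(1 + 31**2))**2 = ((1/4)*31*26/(1 + 961))**2 = ((1/4)*31*26/962)**2 = ((1/4)*31*(1/962)*26)**2 = (31/148)**2 = 961/21904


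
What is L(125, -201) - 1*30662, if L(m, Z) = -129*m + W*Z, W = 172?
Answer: -81359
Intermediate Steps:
L(m, Z) = -129*m + 172*Z
L(125, -201) - 1*30662 = (-129*125 + 172*(-201)) - 1*30662 = (-16125 - 34572) - 30662 = -50697 - 30662 = -81359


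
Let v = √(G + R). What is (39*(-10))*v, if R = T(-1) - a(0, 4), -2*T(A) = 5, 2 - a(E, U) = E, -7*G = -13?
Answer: -195*I*√518/7 ≈ -634.02*I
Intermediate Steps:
G = 13/7 (G = -⅐*(-13) = 13/7 ≈ 1.8571)
a(E, U) = 2 - E
T(A) = -5/2 (T(A) = -½*5 = -5/2)
R = -9/2 (R = -5/2 - (2 - 1*0) = -5/2 - (2 + 0) = -5/2 - 1*2 = -5/2 - 2 = -9/2 ≈ -4.5000)
v = I*√518/14 (v = √(13/7 - 9/2) = √(-37/14) = I*√518/14 ≈ 1.6257*I)
(39*(-10))*v = (39*(-10))*(I*√518/14) = -195*I*√518/7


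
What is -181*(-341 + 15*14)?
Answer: 23711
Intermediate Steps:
-181*(-341 + 15*14) = -181*(-341 + 210) = -181*(-131) = 23711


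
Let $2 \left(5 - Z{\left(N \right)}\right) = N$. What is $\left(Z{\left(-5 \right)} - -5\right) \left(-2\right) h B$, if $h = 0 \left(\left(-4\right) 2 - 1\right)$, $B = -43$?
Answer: $0$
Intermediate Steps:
$h = 0$ ($h = 0 \left(-8 - 1\right) = 0 \left(-9\right) = 0$)
$Z{\left(N \right)} = 5 - \frac{N}{2}$
$\left(Z{\left(-5 \right)} - -5\right) \left(-2\right) h B = \left(\left(5 - - \frac{5}{2}\right) - -5\right) \left(-2\right) 0 \left(-43\right) = \left(\left(5 + \frac{5}{2}\right) + 5\right) \left(-2\right) 0 \left(-43\right) = \left(\frac{15}{2} + 5\right) \left(-2\right) 0 \left(-43\right) = \frac{25}{2} \left(-2\right) 0 \left(-43\right) = \left(-25\right) 0 \left(-43\right) = 0 \left(-43\right) = 0$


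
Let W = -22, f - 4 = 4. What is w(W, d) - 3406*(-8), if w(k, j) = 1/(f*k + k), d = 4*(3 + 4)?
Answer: 5395103/198 ≈ 27248.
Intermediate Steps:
f = 8 (f = 4 + 4 = 8)
d = 28 (d = 4*7 = 28)
w(k, j) = 1/(9*k) (w(k, j) = 1/(8*k + k) = 1/(9*k))
w(W, d) - 3406*(-8) = (⅑)/(-22) - 3406*(-8) = (⅑)*(-1/22) - 262*(-104) = -1/198 + 27248 = 5395103/198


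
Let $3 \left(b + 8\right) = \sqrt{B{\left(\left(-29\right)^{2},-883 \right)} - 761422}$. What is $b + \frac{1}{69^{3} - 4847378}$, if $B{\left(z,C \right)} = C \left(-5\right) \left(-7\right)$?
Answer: $- \frac{36150953}{4518869} + \frac{i \sqrt{792327}}{3} \approx -8.0 + 296.71 i$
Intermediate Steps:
$B{\left(z,C \right)} = 35 C$ ($B{\left(z,C \right)} = - 5 C \left(-7\right) = 35 C$)
$b = -8 + \frac{i \sqrt{792327}}{3}$ ($b = -8 + \frac{\sqrt{35 \left(-883\right) - 761422}}{3} = -8 + \frac{\sqrt{-30905 - 761422}}{3} = -8 + \frac{\sqrt{-792327}}{3} = -8 + \frac{i \sqrt{792327}}{3} \approx -8.0 + 296.71 i$)
$b + \frac{1}{69^{3} - 4847378} = \left(-8 + \frac{i \sqrt{792327}}{3}\right) + \frac{1}{69^{3} - 4847378} = \left(-8 + \frac{i \sqrt{792327}}{3}\right) + \frac{1}{328509 - 4847378} = \left(-8 + \frac{i \sqrt{792327}}{3}\right) + \frac{1}{-4518869} = \left(-8 + \frac{i \sqrt{792327}}{3}\right) - \frac{1}{4518869} = - \frac{36150953}{4518869} + \frac{i \sqrt{792327}}{3}$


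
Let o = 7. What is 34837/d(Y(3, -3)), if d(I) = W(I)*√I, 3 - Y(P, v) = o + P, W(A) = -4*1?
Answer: 34837*I*√7/28 ≈ 3291.8*I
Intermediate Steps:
W(A) = -4
Y(P, v) = -4 - P (Y(P, v) = 3 - (7 + P) = 3 + (-7 - P) = -4 - P)
d(I) = -4*√I
34837/d(Y(3, -3)) = 34837/((-4*√(-4 - 1*3))) = 34837/((-4*√(-4 - 3))) = 34837/((-4*I*√7)) = 34837*(I*√7/28) = 34837*I*√7/28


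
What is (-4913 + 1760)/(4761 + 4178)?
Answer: -3153/8939 ≈ -0.35272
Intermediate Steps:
(-4913 + 1760)/(4761 + 4178) = -3153/8939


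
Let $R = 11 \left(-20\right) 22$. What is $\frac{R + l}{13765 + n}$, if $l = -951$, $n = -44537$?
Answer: $\frac{5791}{30772} \approx 0.18819$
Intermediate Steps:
$R = -4840$ ($R = \left(-220\right) 22 = -4840$)
$\frac{R + l}{13765 + n} = \frac{-4840 - 951}{13765 - 44537} = - \frac{5791}{-30772} = \left(-5791\right) \left(- \frac{1}{30772}\right) = \frac{5791}{30772}$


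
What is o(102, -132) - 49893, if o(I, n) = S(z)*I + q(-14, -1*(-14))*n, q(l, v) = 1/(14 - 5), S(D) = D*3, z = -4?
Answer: -153395/3 ≈ -51132.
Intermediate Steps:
S(D) = 3*D
q(l, v) = 1/9
o(I, n) = -12*I + n/9 (o(I, n) = (3*(-4))*I + n/9 = -12*I + n/9)
o(102, -132) - 49893 = (-12*102 + (1/9)*(-132)) - 49893 = (-1224 - 44/3) - 49893 = -3716/3 - 49893 = -153395/3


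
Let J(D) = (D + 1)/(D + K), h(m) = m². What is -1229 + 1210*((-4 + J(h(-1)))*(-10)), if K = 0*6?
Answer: 22971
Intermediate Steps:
K = 0
J(D) = (1 + D)/D (J(D) = (D + 1)/(D + 0) = (1 + D)/D)
-1229 + 1210*((-4 + J(h(-1)))*(-10)) = -1229 + 1210*((-4 + (1 + (-1)²)/((-1)²))*(-10)) = -1229 + 1210*((-4 + (1 + 1)/1)*(-10)) = -1229 + 1210*((-4 + 1*2)*(-10)) = -1229 + 1210*((-4 + 2)*(-10)) = -1229 + 1210*(-2*(-10)) = -1229 + 1210*20 = -1229 + 24200 = 22971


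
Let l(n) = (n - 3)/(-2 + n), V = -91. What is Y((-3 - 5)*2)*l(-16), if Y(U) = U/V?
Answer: 152/819 ≈ 0.18559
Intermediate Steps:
l(n) = (-3 + n)/(-2 + n)
Y(U) = -U/91 (Y(U) = U/(-91) = U*(-1/91) = -U/91)
Y((-3 - 5)*2)*l(-16) = (-(-3 - 5)*2/91)*((-3 - 16)/(-2 - 16)) = (-(-8)*2/91)*(-19/(-18)) = (-1/91*(-16))*(-1/18*(-19)) = (16/91)*(19/18) = 152/819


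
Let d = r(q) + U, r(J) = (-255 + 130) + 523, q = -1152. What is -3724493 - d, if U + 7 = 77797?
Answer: -3802681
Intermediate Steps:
U = 77790 (U = -7 + 77797 = 77790)
r(J) = 398 (r(J) = -125 + 523 = 398)
d = 78188 (d = 398 + 77790 = 78188)
-3724493 - d = -3724493 - 1*78188 = -3724493 - 78188 = -3802681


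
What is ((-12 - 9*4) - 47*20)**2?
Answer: 976144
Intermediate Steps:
((-12 - 9*4) - 47*20)**2 = ((-12 - 36) - 940)**2 = (-48 - 940)**2 = (-988)**2 = 976144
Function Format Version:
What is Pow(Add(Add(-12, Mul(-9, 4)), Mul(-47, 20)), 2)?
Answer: 976144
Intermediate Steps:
Pow(Add(Add(-12, Mul(-9, 4)), Mul(-47, 20)), 2) = Pow(Add(Add(-12, -36), -940), 2) = Pow(Add(-48, -940), 2) = Pow(-988, 2) = 976144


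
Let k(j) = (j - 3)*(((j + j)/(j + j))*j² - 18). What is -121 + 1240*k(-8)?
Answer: -627561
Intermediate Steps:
k(j) = (-18 + j²)*(-3 + j) (k(j) = (-3 + j)*(((2*j)/((2*j)))*j² - 18) = (-3 + j)*(((2*j)*(1/(2*j)))*j² - 18) = (-3 + j)*(1*j² - 18) = (-3 + j)*(j² - 18) = (-3 + j)*(-18 + j²) = (-18 + j²)*(-3 + j))
-121 + 1240*k(-8) = -121 + 1240*(54 + (-8)³ - 18*(-8) - 3*(-8)²) = -121 + 1240*(54 - 512 + 144 - 3*64) = -121 + 1240*(54 - 512 + 144 - 192) = -121 + 1240*(-506) = -121 - 627440 = -627561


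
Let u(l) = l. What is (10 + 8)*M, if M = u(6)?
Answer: 108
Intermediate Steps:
M = 6
(10 + 8)*M = (10 + 8)*6 = 18*6 = 108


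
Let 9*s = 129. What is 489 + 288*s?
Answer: 4617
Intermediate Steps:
s = 43/3 (s = (⅑)*129 = 43/3 ≈ 14.333)
489 + 288*s = 489 + 288*(43/3) = 489 + 4128 = 4617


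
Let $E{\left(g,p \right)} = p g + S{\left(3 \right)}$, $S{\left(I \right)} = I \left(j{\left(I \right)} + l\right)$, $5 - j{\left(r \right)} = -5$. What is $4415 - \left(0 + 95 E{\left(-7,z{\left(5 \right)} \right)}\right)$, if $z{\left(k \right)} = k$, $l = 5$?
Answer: $3465$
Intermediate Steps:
$j{\left(r \right)} = 10$ ($j{\left(r \right)} = 5 - -5 = 5 + 5 = 10$)
$S{\left(I \right)} = 15 I$ ($S{\left(I \right)} = I \left(10 + 5\right) = I 15 = 15 I$)
$E{\left(g,p \right)} = 45 + g p$ ($E{\left(g,p \right)} = p g + 15 \cdot 3 = g p + 45 = 45 + g p$)
$4415 - \left(0 + 95 E{\left(-7,z{\left(5 \right)} \right)}\right) = 4415 - \left(0 + 95 \left(45 - 35\right)\right) = 4415 - \left(0 + 95 \cdot 10\right) = 4415 - \left(0 + 950\right) = 4415 - 950 = 3465$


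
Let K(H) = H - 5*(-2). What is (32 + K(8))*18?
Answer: 900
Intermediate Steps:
K(H) = 10 + H (K(H) = H + 10 = 10 + H)
(32 + K(8))*18 = (32 + (10 + 8))*18 = (32 + 18)*18 = 50*18 = 900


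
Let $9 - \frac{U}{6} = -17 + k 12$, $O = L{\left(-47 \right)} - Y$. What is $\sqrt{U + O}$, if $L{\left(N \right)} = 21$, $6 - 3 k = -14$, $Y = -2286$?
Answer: $\sqrt{1983} \approx 44.531$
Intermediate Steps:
$k = \frac{20}{3}$ ($k = 2 - - \frac{14}{3} = 2 + \frac{14}{3} = \frac{20}{3} \approx 6.6667$)
$O = 2307$ ($O = 21 - -2286 = 21 + 2286 = 2307$)
$U = -324$ ($U = 54 - 6 \left(-17 + \frac{20}{3} \cdot 12\right) = 54 - 6 \left(-17 + 80\right) = 54 - 378 = -324$)
$\sqrt{U + O} = \sqrt{-324 + 2307} = \sqrt{1983}$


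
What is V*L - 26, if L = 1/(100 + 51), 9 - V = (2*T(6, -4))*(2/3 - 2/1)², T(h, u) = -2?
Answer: -35189/1359 ≈ -25.893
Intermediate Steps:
V = 145/9 (V = 9 - 2*(-2)*(2/3 - 2/1)² = 9 - (-4)*(2*(⅓) - 2*1)² = 9 - (-4)*(⅔ - 2)² = 9 - (-4)*(-4/3)² = 9 - (-4)*16/9 = 9 - 1*(-64/9) = 9 + 64/9 = 145/9 ≈ 16.111)
L = 1/151 ≈ 0.0066225
V*L - 26 = (145/9)*(1/151) - 26 = 145/1359 - 26 = -35189/1359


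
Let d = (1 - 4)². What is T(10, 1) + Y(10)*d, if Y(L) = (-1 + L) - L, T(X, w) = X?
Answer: 1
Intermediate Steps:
Y(L) = -1
d = 9 (d = (-3)² = 9)
T(10, 1) + Y(10)*d = 10 - 1*9 = 10 - 9 = 1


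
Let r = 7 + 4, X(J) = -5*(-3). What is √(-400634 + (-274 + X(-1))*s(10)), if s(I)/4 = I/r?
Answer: I*√48590674/11 ≈ 633.7*I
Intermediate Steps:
X(J) = 15
r = 11
s(I) = 4*I/11 (s(I) = 4*(I/11) = 4*I/11)
√(-400634 + (-274 + X(-1))*s(10)) = √(-400634 + (-274 + 15)*((4/11)*10)) = √(-400634 - 259*40/11) = √(-400634 - 10360/11) = √(-4417334/11) = I*√48590674/11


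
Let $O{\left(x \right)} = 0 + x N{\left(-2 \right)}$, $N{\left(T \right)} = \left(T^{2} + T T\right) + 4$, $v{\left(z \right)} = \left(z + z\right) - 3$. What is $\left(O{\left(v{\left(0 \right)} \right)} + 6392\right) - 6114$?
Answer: $242$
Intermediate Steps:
$v{\left(z \right)} = -3 + 2 z$ ($v{\left(z \right)} = 2 z - 3 = -3 + 2 z$)
$N{\left(T \right)} = 4 + 2 T^{2}$ ($N{\left(T \right)} = \left(T^{2} + T^{2}\right) + 4 = 2 T^{2} + 4 = 4 + 2 T^{2}$)
$O{\left(x \right)} = 12 x$ ($O{\left(x \right)} = 0 + x \left(4 + 2 \left(-2\right)^{2}\right) = 0 + x \left(4 + 2 \cdot 4\right) = 0 + x \left(4 + 8\right) = 0 + x 12 = 0 + 12 x = 12 x$)
$\left(O{\left(v{\left(0 \right)} \right)} + 6392\right) - 6114 = \left(12 \left(-3 + 2 \cdot 0\right) + 6392\right) - 6114 = \left(12 \left(-3 + 0\right) + 6392\right) - 6114 = \left(12 \left(-3\right) + 6392\right) - 6114 = \left(-36 + 6392\right) - 6114 = 6356 - 6114 = 242$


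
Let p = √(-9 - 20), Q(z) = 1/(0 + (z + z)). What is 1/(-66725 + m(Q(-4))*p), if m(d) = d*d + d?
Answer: -273305600/18236316161421 + 448*I*√29/18236316161421 ≈ -1.4987e-5 + 1.3229e-10*I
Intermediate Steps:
Q(z) = 1/(2*z) (Q(z) = 1/(0 + 2*z) = 1/(2*z))
m(d) = d + d² (m(d) = d² + d = d + d²)
p = I*√29 (p = √(-29) = I*√29 ≈ 5.3852*I)
1/(-66725 + m(Q(-4))*p) = 1/(-66725 + (((½)/(-4))*(1 + (½)/(-4)))*(I*√29)) = 1/(-66725 + (((½)*(-¼))*(1 + (½)*(-¼)))*(I*√29)) = 1/(-66725 + (-(1 - ⅛)/8)*(I*√29)) = 1/(-66725 + (-⅛*7/8)*(I*√29)) = 1/(-66725 - 7*I*√29/64)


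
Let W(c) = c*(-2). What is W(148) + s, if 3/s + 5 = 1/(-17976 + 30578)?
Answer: -6229490/21003 ≈ -296.60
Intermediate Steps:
s = -12602/21003 (s = 3/(-5 + 1/(-17976 + 30578)) = 3/(-5 + 1/12602) = 3/(-63009/12602) = 3*(-12602/63009) = -12602/21003 ≈ -0.60001)
W(c) = -2*c
W(148) + s = -2*148 - 12602/21003 = -296 - 12602/21003 = -6229490/21003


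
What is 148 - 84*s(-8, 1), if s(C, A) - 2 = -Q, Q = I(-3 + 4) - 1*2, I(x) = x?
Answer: -104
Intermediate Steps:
Q = -1 (Q = (-3 + 4) - 1*2 = 1 - 2 = -1)
s(C, A) = 3 (s(C, A) = 2 - 1*(-1) = 2 + 1 = 3)
148 - 84*s(-8, 1) = 148 - 84*3 = 148 - 252 = -104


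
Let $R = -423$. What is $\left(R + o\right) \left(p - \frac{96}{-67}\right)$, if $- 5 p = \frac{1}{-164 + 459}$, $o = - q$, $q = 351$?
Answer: $- \frac{109546542}{98825} \approx -1108.5$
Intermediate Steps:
$o = -351$ ($o = \left(-1\right) 351 = -351$)
$p = - \frac{1}{1475}$ ($p = - \frac{1}{5 \left(-164 + 459\right)} = - \frac{1}{5 \cdot 295} = \left(- \frac{1}{5}\right) \frac{1}{295} = - \frac{1}{1475} \approx -0.00067797$)
$\left(R + o\right) \left(p - \frac{96}{-67}\right) = \left(-423 - 351\right) \left(- \frac{1}{1475} - \frac{96}{-67}\right) = - 774 \left(- \frac{1}{1475} - - \frac{96}{67}\right) = - 774 \left(- \frac{1}{1475} + \frac{96}{67}\right) = \left(-774\right) \frac{141533}{98825} = - \frac{109546542}{98825}$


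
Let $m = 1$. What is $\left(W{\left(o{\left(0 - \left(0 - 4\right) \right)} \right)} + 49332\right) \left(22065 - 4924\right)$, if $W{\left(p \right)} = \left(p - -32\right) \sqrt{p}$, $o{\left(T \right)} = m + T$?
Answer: $845599812 + 634217 \sqrt{5} \approx 8.4702 \cdot 10^{8}$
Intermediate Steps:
$o{\left(T \right)} = 1 + T$
$W{\left(p \right)} = \sqrt{p} \left(32 + p\right)$ ($W{\left(p \right)} = \left(p + 32\right) \sqrt{p} = \left(32 + p\right) \sqrt{p} = \sqrt{p} \left(32 + p\right)$)
$\left(W{\left(o{\left(0 - \left(0 - 4\right) \right)} \right)} + 49332\right) \left(22065 - 4924\right) = \left(\sqrt{1 - \left(0 - 4\right)} \left(32 + \left(1 - \left(0 - 4\right)\right)\right) + 49332\right) \left(22065 - 4924\right) = \left(\sqrt{1 + \left(0 - \left(0 - 4\right)\right)} \left(32 + \left(1 + \left(0 - \left(0 - 4\right)\right)\right)\right) + 49332\right) 17141 = \left(\sqrt{1 + \left(0 - -4\right)} \left(32 + \left(1 + \left(0 - -4\right)\right)\right) + 49332\right) 17141 = \left(\sqrt{1 + \left(0 + 4\right)} \left(32 + \left(1 + \left(0 + 4\right)\right)\right) + 49332\right) 17141 = \left(\sqrt{1 + 4} \left(32 + \left(1 + 4\right)\right) + 49332\right) 17141 = \left(\sqrt{5} \left(32 + 5\right) + 49332\right) 17141 = \left(\sqrt{5} \cdot 37 + 49332\right) 17141 = \left(37 \sqrt{5} + 49332\right) 17141 = \left(49332 + 37 \sqrt{5}\right) 17141 = 845599812 + 634217 \sqrt{5}$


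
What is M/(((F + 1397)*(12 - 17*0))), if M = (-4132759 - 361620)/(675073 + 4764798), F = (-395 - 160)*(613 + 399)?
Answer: 4494379/36573101352876 ≈ 1.2289e-7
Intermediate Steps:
F = -561660 (F = -555*1012 = -561660)
M = -4494379/5439871 ≈ -0.82619
M/(((F + 1397)*(12 - 17*0))) = -4494379*1/((-561660 + 1397)*(12 - 17*0))/5439871 = -4494379*(-1/(560263*(12 + 0)))/5439871 = -4494379/(5439871*((-560263*12))) = -4494379/5439871/(-6723156) = -4494379/5439871*(-1/6723156) = 4494379/36573101352876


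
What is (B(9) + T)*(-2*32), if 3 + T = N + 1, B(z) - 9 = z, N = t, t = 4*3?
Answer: -1792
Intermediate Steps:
t = 12
N = 12
B(z) = 9 + z
T = 10 (T = -3 + (12 + 1) = -3 + 13 = 10)
(B(9) + T)*(-2*32) = ((9 + 9) + 10)*(-2*32) = (18 + 10)*(-64) = 28*(-64) = -1792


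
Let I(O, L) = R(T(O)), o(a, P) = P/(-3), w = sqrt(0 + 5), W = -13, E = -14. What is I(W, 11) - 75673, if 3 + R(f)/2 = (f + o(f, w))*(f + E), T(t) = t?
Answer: -74977 + 18*sqrt(5) ≈ -74937.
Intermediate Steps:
w = sqrt(5) ≈ 2.2361
o(a, P) = -P/3 (o(a, P) = P*(-1/3) = -P/3)
R(f) = -6 + 2*(-14 + f)*(f - sqrt(5)/3) (R(f) = -6 + 2*((f - sqrt(5)/3)*(f - 14)) = -6 + 2*((f - sqrt(5)/3)*(-14 + f)) = -6 + 2*((-14 + f)*(f - sqrt(5)/3)) = -6 + 2*(-14 + f)*(f - sqrt(5)/3))
I(O, L) = -6 - 28*O + 2*O**2 + 28*sqrt(5)/3 - 2*O*sqrt(5)/3
I(W, 11) - 75673 = (-6 - 28*(-13) + 2*(-13)**2 + 28*sqrt(5)/3 - 2/3*(-13)*sqrt(5)) - 75673 = (-6 + 364 + 2*169 + 28*sqrt(5)/3 + 26*sqrt(5)/3) - 75673 = (-6 + 364 + 338 + 28*sqrt(5)/3 + 26*sqrt(5)/3) - 75673 = (696 + 18*sqrt(5)) - 75673 = -74977 + 18*sqrt(5)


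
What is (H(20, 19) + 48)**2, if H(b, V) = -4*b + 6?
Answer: 676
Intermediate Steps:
H(b, V) = 6 - 4*b
(H(20, 19) + 48)**2 = ((6 - 4*20) + 48)**2 = ((6 - 80) + 48)**2 = (-74 + 48)**2 = (-26)**2 = 676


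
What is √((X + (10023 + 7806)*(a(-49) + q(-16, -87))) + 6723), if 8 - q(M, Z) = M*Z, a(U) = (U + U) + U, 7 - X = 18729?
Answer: I*√27308198 ≈ 5225.7*I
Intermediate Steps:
X = -18722 (X = 7 - 1*18729 = 7 - 18729 = -18722)
a(U) = 3*U (a(U) = 2*U + U = 3*U)
q(M, Z) = 8 - M*Z
√((X + (10023 + 7806)*(a(-49) + q(-16, -87))) + 6723) = √((-18722 + (10023 + 7806)*(3*(-49) + (8 - 1*(-16)*(-87)))) + 6723) = √((-18722 + 17829*(-147 + (8 - 1392))) + 6723) = √((-18722 + 17829*(-147 - 1384)) + 6723) = √((-18722 + 17829*(-1531)) + 6723) = √((-18722 - 27296199) + 6723) = √(-27314921 + 6723) = √(-27308198) = I*√27308198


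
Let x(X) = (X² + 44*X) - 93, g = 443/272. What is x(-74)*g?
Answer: 942261/272 ≈ 3464.2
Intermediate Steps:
g = 443/272 (g = 443*(1/272) = 443/272 ≈ 1.6287)
x(X) = -93 + X² + 44*X
x(-74)*g = (-93 + (-74)² + 44*(-74))*(443/272) = (-93 + 5476 - 3256)*(443/272) = 2127*(443/272) = 942261/272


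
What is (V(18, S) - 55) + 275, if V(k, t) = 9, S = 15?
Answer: 229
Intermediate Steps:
(V(18, S) - 55) + 275 = (9 - 55) + 275 = -46 + 275 = 229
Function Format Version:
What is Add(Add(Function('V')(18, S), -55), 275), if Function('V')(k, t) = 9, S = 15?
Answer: 229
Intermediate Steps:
Add(Add(Function('V')(18, S), -55), 275) = Add(Add(9, -55), 275) = Add(-46, 275) = 229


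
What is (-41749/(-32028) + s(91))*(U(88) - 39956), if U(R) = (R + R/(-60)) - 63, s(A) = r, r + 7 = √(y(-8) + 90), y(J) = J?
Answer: 109283381189/480420 - 598987*√82/15 ≈ -1.3413e+5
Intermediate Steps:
r = -7 + √82 (r = -7 + √(-8 + 90) = -7 + √82 ≈ 2.0554)
s(A) = -7 + √82
U(R) = -63 + 59*R/60 (U(R) = (R + R*(-1/60)) - 63 = (R - R/60) - 63 = 59*R/60 - 63 = -63 + 59*R/60)
(-41749/(-32028) + s(91))*(U(88) - 39956) = (-41749/(-32028) + (-7 + √82))*((-63 + (59/60)*88) - 39956) = (-41749*(-1/32028) + (-7 + √82))*((-63 + 1298/15) - 39956) = (41749/32028 + (-7 + √82))*(353/15 - 39956) = (-182447/32028 + √82)*(-598987/15) = 109283381189/480420 - 598987*√82/15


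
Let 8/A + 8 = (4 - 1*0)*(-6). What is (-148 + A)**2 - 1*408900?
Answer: -6190751/16 ≈ -3.8692e+5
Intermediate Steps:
A = -1/4 (A = 8/(-8 + (4 - 1*0)*(-6)) = 8/(-8 + (4 + 0)*(-6)) = 8/(-8 + 4*(-6)) = 8/(-8 - 24) = 8/(-32) = 8*(-1/32) = -1/4 ≈ -0.25000)
(-148 + A)**2 - 1*408900 = (-148 - 1/4)**2 - 1*408900 = (-593/4)**2 - 408900 = 351649/16 - 408900 = -6190751/16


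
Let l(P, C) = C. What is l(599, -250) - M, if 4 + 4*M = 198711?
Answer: -199707/4 ≈ -49927.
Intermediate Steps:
M = 198707/4 (M = -1 + (¼)*198711 = -1 + 198711/4 = 198707/4 ≈ 49677.)
l(599, -250) - M = -250 - 1*198707/4 = -250 - 198707/4 = -199707/4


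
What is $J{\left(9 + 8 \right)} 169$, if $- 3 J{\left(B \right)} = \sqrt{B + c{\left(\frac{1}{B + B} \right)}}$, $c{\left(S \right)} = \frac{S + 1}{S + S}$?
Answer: $- \frac{169 \sqrt{138}}{6} \approx -330.88$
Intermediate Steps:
$c{\left(S \right)} = \frac{1 + S}{2 S}$
$J{\left(B \right)} = - \frac{\sqrt{B + B \left(1 + \frac{1}{2 B}\right)}}{3}$ ($J{\left(B \right)} = - \frac{\sqrt{B + \frac{1 + \frac{1}{B + B}}{2 \frac{1}{B + B}}}}{3} = - \frac{\sqrt{B + \frac{1 + \frac{1}{2 B}}{2 \frac{1}{2 B}}}}{3} = - \frac{\sqrt{B + \frac{2 B \left(1 + \frac{1}{2 B}\right)}{2}}}{3} = - \frac{\sqrt{B + B \left(1 + \frac{1}{2 B}\right)}}{3}$)
$J{\left(9 + 8 \right)} 169 = - \frac{\sqrt{2 + 8 \left(9 + 8\right)}}{6} \cdot 169 = - \frac{\sqrt{2 + 8 \cdot 17}}{6} \cdot 169 = - \frac{\sqrt{2 + 136}}{6} \cdot 169 = - \frac{\sqrt{138}}{6} \cdot 169 = - \frac{169 \sqrt{138}}{6}$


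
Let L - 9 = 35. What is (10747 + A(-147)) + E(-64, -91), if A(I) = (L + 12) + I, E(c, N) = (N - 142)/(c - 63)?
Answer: 1353545/127 ≈ 10658.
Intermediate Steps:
L = 44 (L = 9 + 35 = 44)
E(c, N) = (-142 + N)/(-63 + c)
A(I) = 56 + I (A(I) = (44 + 12) + I = 56 + I)
(10747 + A(-147)) + E(-64, -91) = (10747 + (56 - 147)) + (-142 - 91)/(-63 - 64) = (10747 - 91) - 233/(-127) = 10656 - 1/127*(-233) = 10656 + 233/127 = 1353545/127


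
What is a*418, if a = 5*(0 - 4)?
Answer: -8360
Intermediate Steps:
a = -20 (a = 5*(-4) = -20)
a*418 = -20*418 = -8360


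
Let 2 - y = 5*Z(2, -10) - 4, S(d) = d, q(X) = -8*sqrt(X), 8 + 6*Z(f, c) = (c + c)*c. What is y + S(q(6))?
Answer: -154 - 8*sqrt(6) ≈ -173.60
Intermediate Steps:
Z(f, c) = -4/3 + c**2/3 (Z(f, c) = -4/3 + ((c + c)*c)/6 = -4/3 + ((2*c)*c)/6 = -4/3 + (2*c**2)/6 = -4/3 + c**2/3)
y = -154 (y = 2 - (5*(-4/3 + (1/3)*(-10)**2) - 4) = 2 - (5*(-4/3 + (1/3)*100) - 4) = 2 - (5*(-4/3 + 100/3) - 4) = 2 - (5*32 - 4) = 2 - (160 - 4) = 2 - 1*156 = 2 - 156 = -154)
y + S(q(6)) = -154 - 8*sqrt(6)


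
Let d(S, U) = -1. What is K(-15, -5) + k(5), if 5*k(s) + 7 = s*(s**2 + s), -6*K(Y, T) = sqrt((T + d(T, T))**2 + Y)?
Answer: 143/5 - sqrt(21)/6 ≈ 27.836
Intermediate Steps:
K(Y, T) = -sqrt(Y + (-1 + T)**2)/6 (K(Y, T) = -sqrt((T - 1)**2 + Y)/6 = -sqrt((-1 + T)**2 + Y)/6 = -sqrt(Y + (-1 + T)**2)/6)
k(s) = -7/5 + s*(s + s**2)/5 (k(s) = -7/5 + (s*(s**2 + s))/5 = -7/5 + (s*(s + s**2))/5 = -7/5 + s*(s + s**2)/5)
K(-15, -5) + k(5) = -sqrt(-15 + (-1 - 5)**2)/6 + (-7/5 + (1/5)*5**2 + (1/5)*5**3) = -sqrt(-15 + (-6)**2)/6 + (-7/5 + (1/5)*25 + (1/5)*125) = -sqrt(-15 + 36)/6 + (-7/5 + 5 + 25) = -sqrt(21)/6 + 143/5 = 143/5 - sqrt(21)/6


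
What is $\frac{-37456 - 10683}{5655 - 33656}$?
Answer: $\frac{48139}{28001} \approx 1.7192$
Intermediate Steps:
$\frac{-37456 - 10683}{5655 - 33656} = - \frac{48139}{-28001} = \left(-48139\right) \left(- \frac{1}{28001}\right) = \frac{48139}{28001}$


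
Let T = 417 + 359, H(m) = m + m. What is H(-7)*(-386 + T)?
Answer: -5460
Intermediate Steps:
H(m) = 2*m
T = 776
H(-7)*(-386 + T) = (2*(-7))*(-386 + 776) = -14*390 = -5460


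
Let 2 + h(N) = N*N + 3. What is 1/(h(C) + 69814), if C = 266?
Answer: 1/140571 ≈ 7.1138e-6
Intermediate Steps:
h(N) = 1 + N² (h(N) = -2 + (N*N + 3) = -2 + (N² + 3) = -2 + (3 + N²) = 1 + N²)
1/(h(C) + 69814) = 1/((1 + 266²) + 69814) = 1/((1 + 70756) + 69814) = 1/(70757 + 69814) = 1/140571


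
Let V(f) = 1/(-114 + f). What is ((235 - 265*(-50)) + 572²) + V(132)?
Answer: 6132043/18 ≈ 3.4067e+5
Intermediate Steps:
((235 - 265*(-50)) + 572²) + V(132) = ((235 - 265*(-50)) + 572²) + 1/(-114 + 132) = ((235 + 13250) + 327184) + 1/18 = (13485 + 327184) + 1/18 = 340669 + 1/18 = 6132043/18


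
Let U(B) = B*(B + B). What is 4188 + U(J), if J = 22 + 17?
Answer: 7230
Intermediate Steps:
J = 39
U(B) = 2*B² (U(B) = B*(2*B) = 2*B²)
4188 + U(J) = 4188 + 2*39² = 4188 + 2*1521 = 4188 + 3042 = 7230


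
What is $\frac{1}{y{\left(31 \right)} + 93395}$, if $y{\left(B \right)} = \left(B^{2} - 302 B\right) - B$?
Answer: $\frac{1}{84963} \approx 1.177 \cdot 10^{-5}$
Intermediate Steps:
$y{\left(B \right)} = B^{2} - 303 B$
$\frac{1}{y{\left(31 \right)} + 93395} = \frac{1}{31 \left(-303 + 31\right) + 93395} = \frac{1}{31 \left(-272\right) + 93395} = \frac{1}{-8432 + 93395} = \frac{1}{84963}$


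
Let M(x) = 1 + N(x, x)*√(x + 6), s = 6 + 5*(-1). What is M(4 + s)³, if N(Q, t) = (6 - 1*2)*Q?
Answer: 13201 + 88060*√11 ≈ 3.0526e+5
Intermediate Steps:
s = 1 (s = 6 - 5 = 1)
N(Q, t) = 4*Q (N(Q, t) = (6 - 2)*Q = 4*Q)
M(x) = 1 + 4*x*√(6 + x) (M(x) = 1 + (4*x)*√(x + 6) = 1 + (4*x)*√(6 + x) = 1 + 4*x*√(6 + x))
M(4 + s)³ = (1 + 4*(4 + 1)*√(6 + (4 + 1)))³ = (1 + 4*5*√(6 + 5))³ = (1 + 4*5*√11)³ = (1 + 20*√11)³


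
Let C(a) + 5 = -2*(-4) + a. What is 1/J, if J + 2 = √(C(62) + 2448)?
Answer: 2/2509 + √2513/2509 ≈ 0.020777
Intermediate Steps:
C(a) = 3 + a (C(a) = -5 + (-2*(-4) + a) = -5 + (8 + a) = 3 + a)
J = -2 + √2513 (J = -2 + √((3 + 62) + 2448) = -2 + √(65 + 2448) = -2 + √2513 ≈ 48.130)
1/J = 1/(-2 + √2513)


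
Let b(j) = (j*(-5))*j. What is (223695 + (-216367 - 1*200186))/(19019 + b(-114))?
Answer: 192858/45961 ≈ 4.1961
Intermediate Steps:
b(j) = -5*j**2 (b(j) = (-5*j)*j = -5*j**2)
(223695 + (-216367 - 1*200186))/(19019 + b(-114)) = (223695 + (-216367 - 1*200186))/(19019 - 5*(-114)**2) = (223695 + (-216367 - 200186))/(19019 - 5*12996) = (223695 - 416553)/(19019 - 64980) = -192858/(-45961) = -192858*(-1/45961) = 192858/45961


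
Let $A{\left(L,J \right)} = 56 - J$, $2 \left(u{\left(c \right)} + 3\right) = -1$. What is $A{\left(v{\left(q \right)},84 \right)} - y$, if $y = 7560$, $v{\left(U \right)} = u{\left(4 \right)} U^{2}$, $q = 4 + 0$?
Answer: $-7588$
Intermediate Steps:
$u{\left(c \right)} = - \frac{7}{2}$ ($u{\left(c \right)} = -3 + \frac{1}{2} \left(-1\right) = -3 - \frac{1}{2} = - \frac{7}{2}$)
$q = 4$
$v{\left(U \right)} = - \frac{7 U^{2}}{2}$
$A{\left(v{\left(q \right)},84 \right)} - y = \left(56 - 84\right) - 7560 = -28 - 7560 = -7588$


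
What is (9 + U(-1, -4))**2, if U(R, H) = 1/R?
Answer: 64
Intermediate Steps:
(9 + U(-1, -4))**2 = (9 + 1/(-1))**2 = (9 - 1)**2 = 8**2 = 64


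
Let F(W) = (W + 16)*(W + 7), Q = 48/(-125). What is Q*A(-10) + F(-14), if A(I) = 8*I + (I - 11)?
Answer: 3098/125 ≈ 24.784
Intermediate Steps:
A(I) = -11 + 9*I (A(I) = 8*I + (-11 + I) = -11 + 9*I)
Q = -48/125 (Q = 48*(-1/125) = -48/125 ≈ -0.38400)
F(W) = (7 + W)*(16 + W) (F(W) = (16 + W)*(7 + W) = (7 + W)*(16 + W))
Q*A(-10) + F(-14) = -48*(-11 + 9*(-10))/125 + (112 + (-14)**2 + 23*(-14)) = -48*(-11 - 90)/125 + (112 + 196 - 322) = -48/125*(-101) - 14 = 4848/125 - 14 = 3098/125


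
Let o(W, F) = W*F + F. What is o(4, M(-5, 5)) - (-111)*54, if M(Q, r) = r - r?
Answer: 5994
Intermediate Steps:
M(Q, r) = 0
o(W, F) = F + F*W (o(W, F) = F*W + F = F + F*W)
o(4, M(-5, 5)) - (-111)*54 = 0*(1 + 4) - (-111)*54 = 0*5 - 111*(-54) = 0 + 5994 = 5994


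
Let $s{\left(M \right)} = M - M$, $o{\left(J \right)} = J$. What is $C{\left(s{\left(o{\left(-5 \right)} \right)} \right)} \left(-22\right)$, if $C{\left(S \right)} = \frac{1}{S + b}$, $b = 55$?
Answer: $- \frac{2}{5} \approx -0.4$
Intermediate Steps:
$s{\left(M \right)} = 0$
$C{\left(S \right)} = \frac{1}{55 + S}$ ($C{\left(S \right)} = \frac{1}{S + 55} = \frac{1}{55 + S}$)
$C{\left(s{\left(o{\left(-5 \right)} \right)} \right)} \left(-22\right) = \frac{1}{55 + 0} \left(-22\right) = \frac{1}{55} \left(-22\right) = - \frac{2}{5}$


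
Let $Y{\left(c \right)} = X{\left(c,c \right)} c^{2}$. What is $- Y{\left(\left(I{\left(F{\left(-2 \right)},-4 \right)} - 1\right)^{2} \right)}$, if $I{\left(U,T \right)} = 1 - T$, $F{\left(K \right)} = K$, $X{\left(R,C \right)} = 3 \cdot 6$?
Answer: $-4608$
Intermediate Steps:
$X{\left(R,C \right)} = 18$
$Y{\left(c \right)} = 18 c^{2}$
$- Y{\left(\left(I{\left(F{\left(-2 \right)},-4 \right)} - 1\right)^{2} \right)} = - 18 \left(\left(\left(1 - -4\right) - 1\right)^{2}\right)^{2} = - 18 \left(\left(\left(1 + 4\right) - 1\right)^{2}\right)^{2} = - 18 \left(\left(5 - 1\right)^{2}\right)^{2} = - 18 \left(4^{2}\right)^{2} = - 18 \cdot 16^{2} = - 18 \cdot 256 = \left(-1\right) 4608 = -4608$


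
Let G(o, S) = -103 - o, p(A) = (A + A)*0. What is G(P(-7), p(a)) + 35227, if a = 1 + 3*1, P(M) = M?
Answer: 35131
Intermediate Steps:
a = 4 (a = 1 + 3 = 4)
p(A) = 0 (p(A) = (2*A)*0 = 0)
G(P(-7), p(a)) + 35227 = (-103 - 1*(-7)) + 35227 = (-103 + 7) + 35227 = -96 + 35227 = 35131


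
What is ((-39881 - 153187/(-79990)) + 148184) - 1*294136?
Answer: -14864628483/79990 ≈ -1.8583e+5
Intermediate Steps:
((-39881 - 153187/(-79990)) + 148184) - 1*294136 = ((-39881 - 153187*(-1/79990)) + 148184) - 294136 = ((-39881 + 153187/79990) + 148184) - 294136 = (-3189928003/79990 + 148184) - 294136 = 8663310157/79990 - 294136 = -14864628483/79990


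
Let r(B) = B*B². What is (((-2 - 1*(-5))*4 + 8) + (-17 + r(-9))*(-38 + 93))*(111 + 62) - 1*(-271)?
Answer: -7094459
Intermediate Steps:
r(B) = B³
(((-2 - 1*(-5))*4 + 8) + (-17 + r(-9))*(-38 + 93))*(111 + 62) - 1*(-271) = (((-2 - 1*(-5))*4 + 8) + (-17 + (-9)³)*(-38 + 93))*(111 + 62) - 1*(-271) = (((-2 + 5)*4 + 8) + (-17 - 729)*55)*173 + 271 = ((3*4 + 8) - 746*55)*173 + 271 = ((12 + 8) - 41030)*173 + 271 = (20 - 41030)*173 + 271 = -41010*173 + 271 = -7094730 + 271 = -7094459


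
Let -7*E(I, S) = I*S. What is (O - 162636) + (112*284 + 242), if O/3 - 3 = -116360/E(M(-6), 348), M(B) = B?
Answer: -11462014/87 ≈ -1.3175e+5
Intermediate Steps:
E(I, S) = -I*S/7
O = -101032/87 (O = 9 + 3*(-116360/((-1/7*(-6)*348))) = 9 + 3*(-116360/2088/7) = 9 + 3*(-116360*7/2088) = 9 + 3*(-101815/261) = 9 - 101815/87 = -101032/87 ≈ -1161.3)
(O - 162636) + (112*284 + 242) = (-101032/87 - 162636) + (112*284 + 242) = -14250364/87 + (31808 + 242) = -14250364/87 + 32050 = -11462014/87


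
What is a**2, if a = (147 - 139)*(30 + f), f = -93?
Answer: 254016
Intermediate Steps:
a = -504 (a = (147 - 139)*(30 - 93) = 8*(-63) = -504)
a**2 = (-504)**2 = 254016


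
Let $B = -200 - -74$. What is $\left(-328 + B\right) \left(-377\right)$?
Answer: $171158$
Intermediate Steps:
$B = -126$ ($B = -200 + 74 = -126$)
$\left(-328 + B\right) \left(-377\right) = \left(-328 - 126\right) \left(-377\right) = \left(-454\right) \left(-377\right) = 171158$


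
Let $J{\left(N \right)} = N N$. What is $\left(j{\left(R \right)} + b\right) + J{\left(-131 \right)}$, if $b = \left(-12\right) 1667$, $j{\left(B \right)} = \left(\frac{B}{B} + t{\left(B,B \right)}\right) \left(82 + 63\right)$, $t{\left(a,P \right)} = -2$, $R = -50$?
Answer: $-2988$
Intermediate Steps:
$J{\left(N \right)} = N^{2}$
$j{\left(B \right)} = -145$ ($j{\left(B \right)} = \left(\frac{B}{B} - 2\right) \left(82 + 63\right) = \left(1 - 2\right) 145 = \left(-1\right) 145 = -145$)
$b = -20004$
$\left(j{\left(R \right)} + b\right) + J{\left(-131 \right)} = \left(-145 - 20004\right) + \left(-131\right)^{2} = -20149 + 17161 = -2988$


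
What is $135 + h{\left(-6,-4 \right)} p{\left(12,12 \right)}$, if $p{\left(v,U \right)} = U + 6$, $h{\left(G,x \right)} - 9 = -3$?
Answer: $243$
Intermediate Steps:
$h{\left(G,x \right)} = 6$ ($h{\left(G,x \right)} = 9 - 3 = 6$)
$p{\left(v,U \right)} = 6 + U$
$135 + h{\left(-6,-4 \right)} p{\left(12,12 \right)} = 135 + 6 \left(6 + 12\right) = 135 + 6 \cdot 18 = 135 + 108 = 243$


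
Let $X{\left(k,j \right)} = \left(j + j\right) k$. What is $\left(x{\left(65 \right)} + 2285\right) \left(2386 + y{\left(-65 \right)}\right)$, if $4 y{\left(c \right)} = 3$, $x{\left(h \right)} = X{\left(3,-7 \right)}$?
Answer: $\frac{21413921}{4} \approx 5.3535 \cdot 10^{6}$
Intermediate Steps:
$X{\left(k,j \right)} = 2 j k$
$x{\left(h \right)} = -42$ ($x{\left(h \right)} = 2 \left(-7\right) 3 = -42$)
$y{\left(c \right)} = \frac{3}{4}$ ($y{\left(c \right)} = \frac{1}{4} \cdot 3 = \frac{3}{4}$)
$\left(x{\left(65 \right)} + 2285\right) \left(2386 + y{\left(-65 \right)}\right) = \left(-42 + 2285\right) \left(2386 + \frac{3}{4}\right) = 2243 \cdot \frac{9547}{4} = \frac{21413921}{4}$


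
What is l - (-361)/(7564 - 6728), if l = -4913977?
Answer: -216214969/44 ≈ -4.9140e+6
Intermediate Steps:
l - (-361)/(7564 - 6728) = -4913977 - (-361)/(7564 - 6728) = -4913977 - (-361)/836 = -4913977 - 1*(-19/44) = -4913977 + 19/44 = -216214969/44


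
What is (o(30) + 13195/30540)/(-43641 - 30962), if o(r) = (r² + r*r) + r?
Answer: -11180279/455675124 ≈ -0.024536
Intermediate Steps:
o(r) = r + 2*r² (o(r) = (r² + r²) + r = 2*r² + r = r + 2*r²)
(o(30) + 13195/30540)/(-43641 - 30962) = (30*(1 + 2*30) + 13195/30540)/(-43641 - 30962) = (30*(1 + 60) + 13195*(1/30540))/(-74603) = (30*61 + 2639/6108)*(-1/74603) = (1830 + 2639/6108)*(-1/74603) = (11180279/6108)*(-1/74603) = -11180279/455675124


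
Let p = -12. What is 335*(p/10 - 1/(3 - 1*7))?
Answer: -1273/4 ≈ -318.25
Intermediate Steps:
335*(p/10 - 1/(3 - 1*7)) = 335*(-12/10 - 1/(3 - 1*7)) = 335*(-12*1/10 - 1/(3 - 7)) = 335*(-6/5 - 1/(-4)) = 335*(-6/5 - 1*(-1/4)) = 335*(-6/5 + 1/4) = 335*(-19/20) = -1273/4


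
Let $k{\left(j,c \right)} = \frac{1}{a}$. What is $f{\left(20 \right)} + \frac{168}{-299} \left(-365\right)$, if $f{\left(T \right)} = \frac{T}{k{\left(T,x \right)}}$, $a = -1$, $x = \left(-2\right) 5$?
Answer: $\frac{55340}{299} \approx 185.08$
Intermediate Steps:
$x = -10$
$k{\left(j,c \right)} = -1$ ($k{\left(j,c \right)} = \frac{1}{-1} = -1$)
$f{\left(T \right)} = - T$ ($f{\left(T \right)} = \frac{T}{-1} = T \left(-1\right) = - T$)
$f{\left(20 \right)} + \frac{168}{-299} \left(-365\right) = \left(-1\right) 20 + \frac{168}{-299} \left(-365\right) = -20 + 168 \left(- \frac{1}{299}\right) \left(-365\right) = -20 - - \frac{61320}{299} = -20 + \frac{61320}{299} = \frac{55340}{299}$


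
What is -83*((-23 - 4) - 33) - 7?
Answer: 4973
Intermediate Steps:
-83*((-23 - 4) - 33) - 7 = -83*(-27 - 33) - 7 = -83*(-60) - 7 = 4980 - 7 = 4973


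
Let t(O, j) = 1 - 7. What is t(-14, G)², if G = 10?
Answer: 36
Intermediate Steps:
t(O, j) = -6
t(-14, G)² = (-6)² = 36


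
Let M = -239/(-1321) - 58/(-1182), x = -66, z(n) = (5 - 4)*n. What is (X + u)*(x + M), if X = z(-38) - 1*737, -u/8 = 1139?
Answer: 507671427416/780711 ≈ 6.5027e+5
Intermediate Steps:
z(n) = n (z(n) = 1*n = n)
u = -9112 (u = -8*1139 = -9112)
M = 179558/780711 (M = -239*(-1/1321) - 58*(-1/1182) = 239/1321 + 29/591 = 179558/780711 ≈ 0.22999)
X = -775 (X = -38 - 1*737 = -38 - 737 = -775)
(X + u)*(x + M) = (-775 - 9112)*(-66 + 179558/780711) = -9887*(-51347368/780711) = 507671427416/780711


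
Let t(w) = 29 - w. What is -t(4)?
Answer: -25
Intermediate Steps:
-t(4) = -(29 - 1*4) = -(29 - 4) = -1*25 = -25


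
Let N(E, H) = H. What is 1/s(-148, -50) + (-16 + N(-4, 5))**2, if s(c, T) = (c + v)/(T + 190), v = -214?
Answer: 21831/181 ≈ 120.61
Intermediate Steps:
s(c, T) = (-214 + c)/(190 + T) (s(c, T) = (c - 214)/(T + 190) = (-214 + c)/(190 + T))
1/s(-148, -50) + (-16 + N(-4, 5))**2 = 1/((-214 - 148)/(190 - 50)) + (-16 + 5)**2 = 1/(-362/140) + (-11)**2 = 1/((1/140)*(-362)) + 121 = 1/(-181/70) + 121 = -70/181 + 121 = 21831/181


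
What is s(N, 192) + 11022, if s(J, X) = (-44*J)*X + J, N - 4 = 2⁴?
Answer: -157918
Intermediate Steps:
N = 20 (N = 4 + 2⁴ = 4 + 16 = 20)
s(J, X) = J - 44*J*X (s(J, X) = -44*J*X + J = J - 44*J*X)
s(N, 192) + 11022 = 20*(1 - 44*192) + 11022 = 20*(1 - 8448) + 11022 = 20*(-8447) + 11022 = -168940 + 11022 = -157918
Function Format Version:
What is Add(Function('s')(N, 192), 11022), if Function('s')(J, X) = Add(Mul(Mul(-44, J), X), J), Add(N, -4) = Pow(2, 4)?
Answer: -157918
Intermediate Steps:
N = 20 (N = Add(4, Pow(2, 4)) = Add(4, 16) = 20)
Function('s')(J, X) = Add(J, Mul(-44, J, X)) (Function('s')(J, X) = Add(Mul(-44, J, X), J) = Add(J, Mul(-44, J, X)))
Add(Function('s')(N, 192), 11022) = Add(Mul(20, Add(1, Mul(-44, 192))), 11022) = Add(Mul(20, Add(1, -8448)), 11022) = Add(Mul(20, -8447), 11022) = Add(-168940, 11022) = -157918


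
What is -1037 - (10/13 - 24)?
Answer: -13179/13 ≈ -1013.8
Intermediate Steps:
-1037 - (10/13 - 24) = -1037 - 1*(-302/13) = -1037 + 302/13 = -13179/13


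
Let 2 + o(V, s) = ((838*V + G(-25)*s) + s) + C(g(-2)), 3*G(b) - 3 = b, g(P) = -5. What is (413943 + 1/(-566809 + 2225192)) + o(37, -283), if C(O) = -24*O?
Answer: 2223191765377/4975149 ≈ 4.4686e+5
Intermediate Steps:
G(b) = 1 + b/3
o(V, s) = 118 + 838*V - 19*s/3 (o(V, s) = -2 + (((838*V + (1 + (⅓)*(-25))*s) + s) - 24*(-5)) = -2 + (((838*V + (1 - 25/3)*s) + s) + 120) = -2 + (((838*V - 22*s/3) + s) + 120) = -2 + ((838*V - 19*s/3) + 120) = -2 + (120 + 838*V - 19*s/3) = 118 + 838*V - 19*s/3)
(413943 + 1/(-566809 + 2225192)) + o(37, -283) = (413943 + 1/(-566809 + 2225192)) + (118 + 838*37 - 19/3*(-283)) = (413943 + 1/1658383) + (118 + 31006 + 5377/3) = (413943 + 1/1658383) + 98749/3 = 686476034170/1658383 + 98749/3 = 2223191765377/4975149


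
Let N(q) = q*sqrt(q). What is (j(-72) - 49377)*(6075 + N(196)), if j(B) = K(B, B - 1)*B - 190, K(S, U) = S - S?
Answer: -437131373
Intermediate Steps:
K(S, U) = 0
j(B) = -190 (j(B) = 0*B - 190 = 0 - 190 = -190)
N(q) = q**(3/2)
(j(-72) - 49377)*(6075 + N(196)) = (-190 - 49377)*(6075 + 196**(3/2)) = -49567*(6075 + 2744) = -49567*8819 = -437131373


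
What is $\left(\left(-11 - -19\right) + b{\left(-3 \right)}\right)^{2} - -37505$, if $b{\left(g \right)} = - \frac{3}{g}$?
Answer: $37586$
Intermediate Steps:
$\left(\left(-11 - -19\right) + b{\left(-3 \right)}\right)^{2} - -37505 = \left(\left(-11 - -19\right) - \frac{3}{-3}\right)^{2} - -37505 = \left(\left(-11 + 19\right) - -1\right)^{2} + 37505 = \left(8 + 1\right)^{2} + 37505 = 9^{2} + 37505 = 81 + 37505 = 37586$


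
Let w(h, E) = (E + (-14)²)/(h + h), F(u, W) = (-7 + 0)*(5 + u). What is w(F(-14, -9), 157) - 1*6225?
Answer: -783997/126 ≈ -6222.2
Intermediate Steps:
F(u, W) = -35 - 7*u (F(u, W) = -7*(5 + u) = -35 - 7*u)
w(h, E) = (196 + E)/(2*h) (w(h, E) = (E + 196)/((2*h)) = (196 + E)*(1/(2*h)) = (196 + E)/(2*h))
w(F(-14, -9), 157) - 1*6225 = (196 + 157)/(2*(-35 - 7*(-14))) - 1*6225 = (½)*353/(-35 + 98) - 6225 = (½)*353/63 - 6225 = (½)*(1/63)*353 - 6225 = 353/126 - 6225 = -783997/126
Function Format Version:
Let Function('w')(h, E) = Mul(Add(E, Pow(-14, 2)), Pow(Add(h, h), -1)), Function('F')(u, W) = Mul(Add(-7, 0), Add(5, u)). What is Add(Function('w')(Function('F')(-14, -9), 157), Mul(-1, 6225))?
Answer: Rational(-783997, 126) ≈ -6222.2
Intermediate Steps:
Function('F')(u, W) = Add(-35, Mul(-7, u)) (Function('F')(u, W) = Mul(-7, Add(5, u)) = Add(-35, Mul(-7, u)))
Function('w')(h, E) = Mul(Rational(1, 2), Pow(h, -1), Add(196, E)) (Function('w')(h, E) = Mul(Add(E, 196), Pow(Mul(2, h), -1)) = Mul(Add(196, E), Mul(Rational(1, 2), Pow(h, -1))) = Mul(Rational(1, 2), Pow(h, -1), Add(196, E)))
Add(Function('w')(Function('F')(-14, -9), 157), Mul(-1, 6225)) = Add(Mul(Rational(1, 2), Pow(Add(-35, Mul(-7, -14)), -1), Add(196, 157)), Mul(-1, 6225)) = Add(Mul(Rational(1, 2), Pow(Add(-35, 98), -1), 353), -6225) = Add(Mul(Rational(1, 2), Pow(63, -1), 353), -6225) = Add(Mul(Rational(1, 2), Rational(1, 63), 353), -6225) = Add(Rational(353, 126), -6225) = Rational(-783997, 126)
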